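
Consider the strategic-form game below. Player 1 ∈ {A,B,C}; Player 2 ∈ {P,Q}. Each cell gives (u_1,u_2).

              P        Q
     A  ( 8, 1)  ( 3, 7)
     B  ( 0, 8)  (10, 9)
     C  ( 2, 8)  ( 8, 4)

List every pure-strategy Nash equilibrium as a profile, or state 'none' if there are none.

Nash profiles: (B,Q)

(A,P): not NE [P2→Q gives 7>1]
(A,Q): not NE [P1→B gives 10>3]
(B,P): not NE [P1→A gives 8>0; P2→Q gives 9>8]
(B,Q): NE
(C,P): not NE [P1→A gives 8>2]
(C,Q): not NE [P1→B gives 10>8; P2→P gives 8>4]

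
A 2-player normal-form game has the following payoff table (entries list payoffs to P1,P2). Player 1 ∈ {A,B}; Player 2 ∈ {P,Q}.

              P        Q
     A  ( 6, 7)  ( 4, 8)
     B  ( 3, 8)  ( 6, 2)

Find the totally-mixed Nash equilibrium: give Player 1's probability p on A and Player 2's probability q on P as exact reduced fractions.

P1 indiff ⇒ q·6+(1-q)·4 = q·3+(1-q)·6 ⇒ q(3) = (1-q)(2) ⇒ q = 2/5
P2 indiff ⇒ p·7+(1-p)·8 = p·8+(1-p)·2 ⇒ p(-1) = (1-p)(-6) ⇒ p = 6/7

P1 mixes 6/7 on A; P2 mixes 2/5 on P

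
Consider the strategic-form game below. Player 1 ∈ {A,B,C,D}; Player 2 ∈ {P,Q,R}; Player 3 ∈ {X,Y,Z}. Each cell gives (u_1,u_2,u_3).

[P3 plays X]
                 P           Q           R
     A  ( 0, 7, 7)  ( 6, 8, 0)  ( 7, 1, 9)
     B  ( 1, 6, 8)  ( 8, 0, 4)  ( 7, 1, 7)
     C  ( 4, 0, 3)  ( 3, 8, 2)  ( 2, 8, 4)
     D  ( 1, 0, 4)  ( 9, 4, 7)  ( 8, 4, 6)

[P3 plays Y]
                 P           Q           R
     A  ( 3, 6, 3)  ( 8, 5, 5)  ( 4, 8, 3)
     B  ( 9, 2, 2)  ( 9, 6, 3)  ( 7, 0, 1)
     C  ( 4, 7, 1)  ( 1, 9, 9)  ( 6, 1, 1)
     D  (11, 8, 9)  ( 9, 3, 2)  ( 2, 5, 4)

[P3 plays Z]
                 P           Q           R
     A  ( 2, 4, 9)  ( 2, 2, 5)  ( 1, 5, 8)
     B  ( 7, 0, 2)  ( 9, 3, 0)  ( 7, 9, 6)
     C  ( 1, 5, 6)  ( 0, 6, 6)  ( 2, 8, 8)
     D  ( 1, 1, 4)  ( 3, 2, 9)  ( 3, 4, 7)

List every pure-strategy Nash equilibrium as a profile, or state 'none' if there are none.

(A,P,X): not NE [P1→C gives 4>0; P2→Q gives 8>7; P3→Z gives 9>7]
(A,P,Y): not NE [P1→D gives 11>3; P2→R gives 8>6; P3→Z gives 9>3]
(A,P,Z): not NE [P1→B gives 7>2; P2→R gives 5>4]
(A,Q,X): not NE [P1→D gives 9>6; P3→Z gives 5>0]
(A,Q,Y): not NE [P1→D gives 9>8; P2→R gives 8>5]
(A,Q,Z): not NE [P1→B gives 9>2; P2→R gives 5>2]
(A,R,X): not NE [P1→D gives 8>7; P2→Q gives 8>1]
(A,R,Y): not NE [P1→B gives 7>4; P3→X gives 9>3]
(A,R,Z): not NE [P1→B gives 7>1; P3→X gives 9>8]
(B,P,X): not NE [P1→C gives 4>1]
(B,P,Y): not NE [P1→D gives 11>9; P2→Q gives 6>2; P3→X gives 8>2]
(B,P,Z): not NE [P2→R gives 9>0; P3→X gives 8>2]
(B,Q,X): not NE [P1→D gives 9>8; P2→P gives 6>0]
(B,Q,Y): not NE [P3→X gives 4>3]
(B,Q,Z): not NE [P2→R gives 9>3; P3→X gives 4>0]
(B,R,X): not NE [P1→D gives 8>7; P2→P gives 6>1]
(B,R,Y): not NE [P2→Q gives 6>0; P3→X gives 7>1]
(B,R,Z): not NE [P3→X gives 7>6]
(C,P,X): not NE [P2→R gives 8>0; P3→Z gives 6>3]
(C,P,Y): not NE [P1→D gives 11>4; P2→Q gives 9>7; P3→Z gives 6>1]
(C,P,Z): not NE [P1→B gives 7>1; P2→R gives 8>5]
(C,Q,X): not NE [P1→D gives 9>3; P3→Y gives 9>2]
(C,Q,Y): not NE [P1→D gives 9>1]
(C,Q,Z): not NE [P1→B gives 9>0; P2→R gives 8>6; P3→Y gives 9>6]
(C,R,X): not NE [P1→D gives 8>2; P3→Z gives 8>4]
(C,R,Y): not NE [P1→B gives 7>6; P2→Q gives 9>1; P3→Z gives 8>1]
(C,R,Z): not NE [P1→B gives 7>2]
(D,P,X): not NE [P1→C gives 4>1; P2→R gives 4>0; P3→Y gives 9>4]
(D,P,Y): NE
(D,P,Z): not NE [P1→B gives 7>1; P2→R gives 4>1; P3→Y gives 9>4]
(D,Q,X): not NE [P3→Z gives 9>7]
(D,Q,Y): not NE [P2→P gives 8>3; P3→Z gives 9>2]
(D,Q,Z): not NE [P1→B gives 9>3; P2→R gives 4>2]
(D,R,X): not NE [P3→Z gives 7>6]
(D,R,Y): not NE [P1→B gives 7>2; P2→P gives 8>5; P3→Z gives 7>4]
(D,R,Z): not NE [P1→B gives 7>3]

Nash profiles: (D,P,Y)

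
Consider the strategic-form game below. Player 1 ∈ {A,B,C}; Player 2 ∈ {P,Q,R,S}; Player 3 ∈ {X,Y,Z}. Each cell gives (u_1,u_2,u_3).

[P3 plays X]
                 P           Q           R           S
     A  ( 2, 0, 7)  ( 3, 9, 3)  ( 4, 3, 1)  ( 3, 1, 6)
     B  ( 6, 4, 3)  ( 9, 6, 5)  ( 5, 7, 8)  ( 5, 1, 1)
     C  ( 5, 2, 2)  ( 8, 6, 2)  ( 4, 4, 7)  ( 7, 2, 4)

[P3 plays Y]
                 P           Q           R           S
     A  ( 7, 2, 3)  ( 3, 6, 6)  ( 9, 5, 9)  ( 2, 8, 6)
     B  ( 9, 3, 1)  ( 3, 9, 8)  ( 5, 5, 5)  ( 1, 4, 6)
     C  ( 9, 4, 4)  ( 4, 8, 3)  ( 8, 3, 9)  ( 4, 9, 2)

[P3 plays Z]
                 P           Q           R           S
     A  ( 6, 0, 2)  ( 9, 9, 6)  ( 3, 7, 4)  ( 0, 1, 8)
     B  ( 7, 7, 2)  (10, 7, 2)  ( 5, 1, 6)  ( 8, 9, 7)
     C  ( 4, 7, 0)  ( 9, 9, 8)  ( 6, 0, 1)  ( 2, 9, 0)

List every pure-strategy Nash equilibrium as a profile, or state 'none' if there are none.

PSNE = {(B,R,X), (B,S,Z)}

(A,P,X): not NE [P1→B gives 6>2; P2→Q gives 9>0]
(A,P,Y): not NE [P1→C gives 9>7; P2→S gives 8>2; P3→X gives 7>3]
(A,P,Z): not NE [P1→B gives 7>6; P2→Q gives 9>0; P3→X gives 7>2]
(A,Q,X): not NE [P1→B gives 9>3; P3→Z gives 6>3]
(A,Q,Y): not NE [P1→C gives 4>3; P2→S gives 8>6]
(A,Q,Z): not NE [P1→B gives 10>9]
(A,R,X): not NE [P1→B gives 5>4; P2→Q gives 9>3; P3→Y gives 9>1]
(A,R,Y): not NE [P2→S gives 8>5]
(A,R,Z): not NE [P1→C gives 6>3; P2→Q gives 9>7; P3→Y gives 9>4]
(A,S,X): not NE [P1→C gives 7>3; P2→Q gives 9>1; P3→Z gives 8>6]
(A,S,Y): not NE [P1→C gives 4>2; P3→Z gives 8>6]
(A,S,Z): not NE [P1→B gives 8>0; P2→Q gives 9>1]
(B,P,X): not NE [P2→R gives 7>4]
(B,P,Y): not NE [P2→Q gives 9>3; P3→X gives 3>1]
(B,P,Z): not NE [P2→S gives 9>7; P3→X gives 3>2]
(B,Q,X): not NE [P2→R gives 7>6; P3→Y gives 8>5]
(B,Q,Y): not NE [P1→C gives 4>3]
(B,Q,Z): not NE [P2→S gives 9>7; P3→Y gives 8>2]
(B,R,X): NE
(B,R,Y): not NE [P1→A gives 9>5; P2→Q gives 9>5; P3→X gives 8>5]
(B,R,Z): not NE [P1→C gives 6>5; P2→S gives 9>1; P3→X gives 8>6]
(B,S,X): not NE [P1→C gives 7>5; P2→R gives 7>1; P3→Z gives 7>1]
(B,S,Y): not NE [P1→C gives 4>1; P2→Q gives 9>4; P3→Z gives 7>6]
(B,S,Z): NE
(C,P,X): not NE [P1→B gives 6>5; P2→Q gives 6>2; P3→Y gives 4>2]
(C,P,Y): not NE [P2→S gives 9>4]
(C,P,Z): not NE [P1→B gives 7>4; P2→S gives 9>7; P3→Y gives 4>0]
(C,Q,X): not NE [P1→B gives 9>8; P3→Z gives 8>2]
(C,Q,Y): not NE [P2→S gives 9>8; P3→Z gives 8>3]
(C,Q,Z): not NE [P1→B gives 10>9]
(C,R,X): not NE [P1→B gives 5>4; P2→Q gives 6>4; P3→Y gives 9>7]
(C,R,Y): not NE [P1→A gives 9>8; P2→S gives 9>3]
(C,R,Z): not NE [P2→S gives 9>0; P3→Y gives 9>1]
(C,S,X): not NE [P2→Q gives 6>2]
(C,S,Y): not NE [P3→X gives 4>2]
(C,S,Z): not NE [P1→B gives 8>2; P3→X gives 4>0]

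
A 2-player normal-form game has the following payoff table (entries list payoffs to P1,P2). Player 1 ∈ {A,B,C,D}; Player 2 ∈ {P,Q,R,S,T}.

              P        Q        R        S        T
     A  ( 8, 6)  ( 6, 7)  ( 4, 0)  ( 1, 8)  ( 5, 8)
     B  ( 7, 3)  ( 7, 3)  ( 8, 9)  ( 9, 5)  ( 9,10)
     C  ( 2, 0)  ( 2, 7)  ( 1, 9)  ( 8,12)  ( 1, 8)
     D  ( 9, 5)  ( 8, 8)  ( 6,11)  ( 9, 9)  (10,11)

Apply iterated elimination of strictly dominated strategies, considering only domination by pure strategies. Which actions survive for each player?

P1 drop A (D beats it: P:9>8 Q:8>6 R:6>4 S:9>1 T:10>5)
P1 drop C (B beats it: P:7>2 Q:7>2 R:8>1 S:9>8 T:9>1)
P2 drop P (R beats it: B:9>3 D:11>5)
P2 drop Q (R beats it: B:9>3 D:11>8)
P2 drop S (R beats it: B:9>5 D:11>9)
P1→{B,D} P2→{R,T}

IESDS → P1:{B,D} P2:{R,T}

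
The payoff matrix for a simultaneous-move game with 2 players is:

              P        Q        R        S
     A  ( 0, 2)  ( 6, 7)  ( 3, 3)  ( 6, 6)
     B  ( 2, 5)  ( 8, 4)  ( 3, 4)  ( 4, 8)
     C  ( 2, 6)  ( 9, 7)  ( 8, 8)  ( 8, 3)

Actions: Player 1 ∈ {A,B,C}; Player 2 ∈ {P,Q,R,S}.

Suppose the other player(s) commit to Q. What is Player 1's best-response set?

P1 best: {C}

u_1(A vs Q) = 6
u_1(B vs Q) = 8
u_1(C vs Q) = 9
max payoff 9 at {C}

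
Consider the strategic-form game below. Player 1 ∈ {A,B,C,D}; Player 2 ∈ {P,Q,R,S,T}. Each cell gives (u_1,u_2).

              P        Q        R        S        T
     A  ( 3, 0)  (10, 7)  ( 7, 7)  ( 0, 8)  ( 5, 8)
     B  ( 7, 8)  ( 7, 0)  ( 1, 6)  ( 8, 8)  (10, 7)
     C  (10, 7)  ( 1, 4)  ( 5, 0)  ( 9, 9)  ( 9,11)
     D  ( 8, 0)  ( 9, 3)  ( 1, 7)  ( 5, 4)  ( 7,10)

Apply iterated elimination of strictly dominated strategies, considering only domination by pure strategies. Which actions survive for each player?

P2 drop Q (S beats it: A:8>7 B:8>0 C:9>4 D:4>3)
P1 drop D (C beats it: P:10>8 R:5>1 S:9>5 T:9>7)
P2 drop R (S beats it: A:8>7 B:8>6 C:9>0)
P1 drop A (B beats it: P:7>3 S:8>0 T:10>5)
P1→{B,C} P2→{P,S,T}

Survivors P1:{B,C} P2:{P,S,T}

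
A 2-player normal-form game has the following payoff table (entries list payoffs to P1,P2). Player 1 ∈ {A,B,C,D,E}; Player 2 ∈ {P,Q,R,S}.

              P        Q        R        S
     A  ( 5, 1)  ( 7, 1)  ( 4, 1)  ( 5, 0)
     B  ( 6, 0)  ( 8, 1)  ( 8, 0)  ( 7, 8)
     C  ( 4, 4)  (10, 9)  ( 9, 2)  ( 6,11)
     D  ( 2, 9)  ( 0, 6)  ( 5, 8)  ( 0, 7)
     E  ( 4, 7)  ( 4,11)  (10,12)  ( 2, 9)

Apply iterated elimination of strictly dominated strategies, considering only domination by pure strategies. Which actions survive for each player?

P1 drop A (B beats it: P:6>5 Q:8>7 R:8>4 S:7>5)
P1 drop D (B beats it: P:6>2 Q:8>0 R:8>5 S:7>0)
P2 drop P (Q beats it: B:1>0 C:9>4 E:11>7)
P1→{B,C,E} P2→{Q,R,S}

Survivors P1:{B,C,E} P2:{Q,R,S}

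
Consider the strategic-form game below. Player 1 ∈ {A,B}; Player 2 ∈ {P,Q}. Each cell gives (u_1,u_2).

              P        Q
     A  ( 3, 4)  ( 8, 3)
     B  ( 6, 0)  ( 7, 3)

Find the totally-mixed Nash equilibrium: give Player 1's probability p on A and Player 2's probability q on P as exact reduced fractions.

P1 mixes 3/4 on A; P2 mixes 1/4 on P

P1 indiff ⇒ q·3+(1-q)·8 = q·6+(1-q)·7 ⇒ q(-3) = (1-q)(-1) ⇒ q = 1/4
P2 indiff ⇒ p·4+(1-p)·0 = p·3+(1-p)·3 ⇒ p(1) = (1-p)(3) ⇒ p = 3/4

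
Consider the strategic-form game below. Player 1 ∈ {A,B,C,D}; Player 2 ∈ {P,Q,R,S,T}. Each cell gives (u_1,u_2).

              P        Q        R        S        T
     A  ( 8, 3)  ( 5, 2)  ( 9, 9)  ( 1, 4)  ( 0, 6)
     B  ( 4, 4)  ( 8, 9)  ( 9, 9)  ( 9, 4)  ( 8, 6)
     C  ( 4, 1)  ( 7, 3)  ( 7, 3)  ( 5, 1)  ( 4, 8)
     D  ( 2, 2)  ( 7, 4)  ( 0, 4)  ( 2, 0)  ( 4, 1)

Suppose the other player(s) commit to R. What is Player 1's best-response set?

u_1(A vs R) = 9
u_1(B vs R) = 9
u_1(C vs R) = 7
u_1(D vs R) = 0
max payoff 9 at {A,B}

argmax u_1 = {A,B}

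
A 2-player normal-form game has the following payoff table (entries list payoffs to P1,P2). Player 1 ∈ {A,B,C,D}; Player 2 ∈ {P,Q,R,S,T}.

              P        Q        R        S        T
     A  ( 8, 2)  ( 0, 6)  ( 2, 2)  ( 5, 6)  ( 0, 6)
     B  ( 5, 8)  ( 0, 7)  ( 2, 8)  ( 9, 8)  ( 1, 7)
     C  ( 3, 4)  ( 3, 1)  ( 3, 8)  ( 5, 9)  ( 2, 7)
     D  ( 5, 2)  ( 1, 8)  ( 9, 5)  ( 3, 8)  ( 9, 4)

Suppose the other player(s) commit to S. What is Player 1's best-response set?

u_1(A vs S) = 5
u_1(B vs S) = 9
u_1(C vs S) = 5
u_1(D vs S) = 3
max payoff 9 at {B}

BR_1 = {B}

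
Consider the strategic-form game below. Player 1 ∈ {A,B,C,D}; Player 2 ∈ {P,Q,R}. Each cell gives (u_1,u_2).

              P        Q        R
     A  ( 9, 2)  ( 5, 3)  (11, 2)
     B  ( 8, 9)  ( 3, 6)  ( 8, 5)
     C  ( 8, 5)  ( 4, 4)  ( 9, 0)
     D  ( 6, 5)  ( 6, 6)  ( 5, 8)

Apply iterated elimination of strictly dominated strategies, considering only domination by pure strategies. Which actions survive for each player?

P1 drop B (A beats it: P:9>8 Q:5>3 R:11>8)
P1 drop C (A beats it: P:9>8 Q:5>4 R:11>9)
P2 drop P (Q beats it: A:3>2 D:6>5)
P1→{A,D} P2→{Q,R}

IESDS → P1:{A,D} P2:{Q,R}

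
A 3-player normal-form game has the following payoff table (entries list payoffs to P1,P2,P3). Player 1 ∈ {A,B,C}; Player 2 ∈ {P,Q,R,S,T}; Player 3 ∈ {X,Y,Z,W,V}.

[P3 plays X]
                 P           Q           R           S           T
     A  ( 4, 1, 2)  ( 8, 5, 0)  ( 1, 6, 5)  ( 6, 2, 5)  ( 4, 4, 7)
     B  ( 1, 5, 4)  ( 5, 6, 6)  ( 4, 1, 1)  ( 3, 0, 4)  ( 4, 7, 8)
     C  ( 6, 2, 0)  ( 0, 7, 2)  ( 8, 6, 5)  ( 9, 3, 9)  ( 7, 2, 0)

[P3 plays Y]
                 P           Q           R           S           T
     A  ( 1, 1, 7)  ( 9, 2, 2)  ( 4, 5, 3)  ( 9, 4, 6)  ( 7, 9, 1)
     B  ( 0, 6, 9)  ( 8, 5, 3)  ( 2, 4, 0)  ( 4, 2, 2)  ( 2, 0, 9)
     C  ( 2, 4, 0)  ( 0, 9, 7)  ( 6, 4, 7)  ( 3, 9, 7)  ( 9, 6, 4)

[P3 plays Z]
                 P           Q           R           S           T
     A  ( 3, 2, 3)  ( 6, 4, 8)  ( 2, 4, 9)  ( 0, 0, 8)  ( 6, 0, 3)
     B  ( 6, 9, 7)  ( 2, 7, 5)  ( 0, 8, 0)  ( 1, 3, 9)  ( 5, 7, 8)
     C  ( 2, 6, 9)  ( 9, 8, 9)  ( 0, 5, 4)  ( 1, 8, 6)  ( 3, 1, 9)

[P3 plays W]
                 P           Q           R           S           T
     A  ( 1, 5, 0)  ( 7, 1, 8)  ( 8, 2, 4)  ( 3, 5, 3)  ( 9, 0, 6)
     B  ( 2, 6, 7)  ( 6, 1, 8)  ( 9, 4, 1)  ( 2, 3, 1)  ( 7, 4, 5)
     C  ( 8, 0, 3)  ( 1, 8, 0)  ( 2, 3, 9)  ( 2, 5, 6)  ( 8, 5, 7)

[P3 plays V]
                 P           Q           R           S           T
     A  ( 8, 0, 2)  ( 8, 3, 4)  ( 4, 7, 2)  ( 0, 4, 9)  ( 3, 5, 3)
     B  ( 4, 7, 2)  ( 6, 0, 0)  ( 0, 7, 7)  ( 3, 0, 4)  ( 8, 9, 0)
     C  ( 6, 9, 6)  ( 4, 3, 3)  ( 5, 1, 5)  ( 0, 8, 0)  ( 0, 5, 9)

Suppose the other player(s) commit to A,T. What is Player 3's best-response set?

u_3(X vs A,T) = 7
u_3(Y vs A,T) = 1
u_3(Z vs A,T) = 3
u_3(W vs A,T) = 6
u_3(V vs A,T) = 3
max payoff 7 at {X}

BR_3 = {X}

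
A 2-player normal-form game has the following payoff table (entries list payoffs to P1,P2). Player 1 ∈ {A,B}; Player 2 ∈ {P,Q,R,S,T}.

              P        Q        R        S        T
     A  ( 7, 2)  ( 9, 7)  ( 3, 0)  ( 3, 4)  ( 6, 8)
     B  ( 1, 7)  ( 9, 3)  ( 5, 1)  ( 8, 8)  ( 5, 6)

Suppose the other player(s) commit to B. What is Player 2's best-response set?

u_2(P vs B) = 7
u_2(Q vs B) = 3
u_2(R vs B) = 1
u_2(S vs B) = 8
u_2(T vs B) = 6
max payoff 8 at {S}

argmax u_2 = {S}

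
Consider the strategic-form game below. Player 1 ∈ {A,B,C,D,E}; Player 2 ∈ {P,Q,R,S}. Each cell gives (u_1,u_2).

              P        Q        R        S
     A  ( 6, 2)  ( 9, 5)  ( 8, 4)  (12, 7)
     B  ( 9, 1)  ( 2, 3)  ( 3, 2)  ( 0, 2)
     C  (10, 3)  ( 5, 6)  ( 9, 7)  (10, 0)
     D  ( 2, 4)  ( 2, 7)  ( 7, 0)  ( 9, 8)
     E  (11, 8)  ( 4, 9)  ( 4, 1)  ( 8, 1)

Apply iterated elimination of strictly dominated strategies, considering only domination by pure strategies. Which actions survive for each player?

P1 drop B (C beats it: P:10>9 Q:5>2 R:9>3 S:10>0)
P1 drop D (A beats it: P:6>2 Q:9>2 R:8>7 S:12>9)
P2 drop P (Q beats it: A:5>2 C:6>3 E:9>8)
P1 drop E (A beats it: Q:9>4 R:8>4 S:12>8)
P1→{A,C} P2→{Q,R,S}

Survivors P1:{A,C} P2:{Q,R,S}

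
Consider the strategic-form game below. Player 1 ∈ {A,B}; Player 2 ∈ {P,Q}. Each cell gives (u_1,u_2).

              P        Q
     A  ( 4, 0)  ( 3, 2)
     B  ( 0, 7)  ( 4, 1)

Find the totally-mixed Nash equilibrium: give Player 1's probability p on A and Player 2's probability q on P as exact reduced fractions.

P1 indiff ⇒ q·4+(1-q)·3 = q·0+(1-q)·4 ⇒ q(4) = (1-q)(1) ⇒ q = 1/5
P2 indiff ⇒ p·0+(1-p)·7 = p·2+(1-p)·1 ⇒ p(-2) = (1-p)(-6) ⇒ p = 3/4

p=3/4, q=1/5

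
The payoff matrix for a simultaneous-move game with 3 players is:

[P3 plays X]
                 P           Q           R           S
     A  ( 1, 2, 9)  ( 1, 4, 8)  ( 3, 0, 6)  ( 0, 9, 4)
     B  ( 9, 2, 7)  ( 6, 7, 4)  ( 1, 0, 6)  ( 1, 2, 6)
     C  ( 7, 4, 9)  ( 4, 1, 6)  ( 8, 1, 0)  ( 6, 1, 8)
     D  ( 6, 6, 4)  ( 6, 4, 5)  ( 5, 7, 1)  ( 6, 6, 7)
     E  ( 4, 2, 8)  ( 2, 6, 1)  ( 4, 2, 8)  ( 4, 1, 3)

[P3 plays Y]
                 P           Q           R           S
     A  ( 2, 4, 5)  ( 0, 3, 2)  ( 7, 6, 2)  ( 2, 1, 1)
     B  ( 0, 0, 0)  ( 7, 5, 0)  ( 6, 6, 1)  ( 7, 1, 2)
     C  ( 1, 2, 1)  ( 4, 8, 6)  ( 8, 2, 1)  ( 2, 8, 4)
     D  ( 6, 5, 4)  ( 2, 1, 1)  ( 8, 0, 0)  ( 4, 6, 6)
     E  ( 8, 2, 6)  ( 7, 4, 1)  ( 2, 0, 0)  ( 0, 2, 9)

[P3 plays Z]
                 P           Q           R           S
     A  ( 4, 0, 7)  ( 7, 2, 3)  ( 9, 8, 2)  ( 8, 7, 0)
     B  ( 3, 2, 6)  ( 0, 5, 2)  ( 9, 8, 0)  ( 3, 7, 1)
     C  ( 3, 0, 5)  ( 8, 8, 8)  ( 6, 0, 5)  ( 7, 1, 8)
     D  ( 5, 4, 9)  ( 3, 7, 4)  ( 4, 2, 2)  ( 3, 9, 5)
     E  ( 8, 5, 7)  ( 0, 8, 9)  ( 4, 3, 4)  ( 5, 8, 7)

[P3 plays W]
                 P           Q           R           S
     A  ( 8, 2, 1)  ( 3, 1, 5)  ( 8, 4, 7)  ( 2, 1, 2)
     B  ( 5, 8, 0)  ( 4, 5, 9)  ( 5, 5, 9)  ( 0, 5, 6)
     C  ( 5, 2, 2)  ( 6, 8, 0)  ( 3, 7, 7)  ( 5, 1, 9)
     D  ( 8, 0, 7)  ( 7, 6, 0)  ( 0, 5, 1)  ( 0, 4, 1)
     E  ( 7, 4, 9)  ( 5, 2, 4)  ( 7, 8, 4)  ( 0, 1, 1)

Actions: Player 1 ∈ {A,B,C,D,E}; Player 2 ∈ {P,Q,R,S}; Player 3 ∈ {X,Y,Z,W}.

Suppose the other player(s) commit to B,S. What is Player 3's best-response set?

u_3(X vs B,S) = 6
u_3(Y vs B,S) = 2
u_3(Z vs B,S) = 1
u_3(W vs B,S) = 6
max payoff 6 at {X,W}

BR_3 = {X,W}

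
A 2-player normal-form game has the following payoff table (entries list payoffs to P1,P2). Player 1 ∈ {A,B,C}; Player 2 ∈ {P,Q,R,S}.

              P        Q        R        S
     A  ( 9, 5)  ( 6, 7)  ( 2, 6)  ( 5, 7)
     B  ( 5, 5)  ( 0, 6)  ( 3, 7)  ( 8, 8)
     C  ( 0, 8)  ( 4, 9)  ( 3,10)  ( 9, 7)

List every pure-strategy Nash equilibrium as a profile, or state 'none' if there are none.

NE set: (A,Q), (C,R)

(A,P): not NE [P2→S gives 7>5]
(A,Q): NE
(A,R): not NE [P1→C gives 3>2; P2→S gives 7>6]
(A,S): not NE [P1→C gives 9>5]
(B,P): not NE [P1→A gives 9>5; P2→S gives 8>5]
(B,Q): not NE [P1→A gives 6>0; P2→S gives 8>6]
(B,R): not NE [P2→S gives 8>7]
(B,S): not NE [P1→C gives 9>8]
(C,P): not NE [P1→A gives 9>0; P2→R gives 10>8]
(C,Q): not NE [P1→A gives 6>4; P2→R gives 10>9]
(C,R): NE
(C,S): not NE [P2→R gives 10>7]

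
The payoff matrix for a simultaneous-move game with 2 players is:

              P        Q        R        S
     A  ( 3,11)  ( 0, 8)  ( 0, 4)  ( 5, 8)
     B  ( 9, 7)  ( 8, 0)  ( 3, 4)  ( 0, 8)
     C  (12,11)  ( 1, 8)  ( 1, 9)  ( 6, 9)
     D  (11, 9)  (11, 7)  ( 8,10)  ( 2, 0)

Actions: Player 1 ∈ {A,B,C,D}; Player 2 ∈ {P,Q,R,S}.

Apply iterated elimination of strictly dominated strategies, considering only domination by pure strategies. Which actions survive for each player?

P1 drop A (C beats it: P:12>3 Q:1>0 R:1>0 S:6>5)
P1 drop B (D beats it: P:11>9 Q:11>8 R:8>3 S:2>0)
P2 drop Q (P beats it: C:11>8 D:9>7)
P2 drop S (P beats it: C:11>9 D:9>0)
P1→{C,D} P2→{P,R}

IESDS → P1:{C,D} P2:{P,R}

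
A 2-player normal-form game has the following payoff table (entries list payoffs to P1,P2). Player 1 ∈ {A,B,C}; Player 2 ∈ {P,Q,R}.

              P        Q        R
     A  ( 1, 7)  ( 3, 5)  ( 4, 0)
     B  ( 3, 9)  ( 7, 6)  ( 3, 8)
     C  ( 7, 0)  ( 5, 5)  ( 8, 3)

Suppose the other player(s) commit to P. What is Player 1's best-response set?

u_1(A vs P) = 1
u_1(B vs P) = 3
u_1(C vs P) = 7
max payoff 7 at {C}

BR_1 = {C}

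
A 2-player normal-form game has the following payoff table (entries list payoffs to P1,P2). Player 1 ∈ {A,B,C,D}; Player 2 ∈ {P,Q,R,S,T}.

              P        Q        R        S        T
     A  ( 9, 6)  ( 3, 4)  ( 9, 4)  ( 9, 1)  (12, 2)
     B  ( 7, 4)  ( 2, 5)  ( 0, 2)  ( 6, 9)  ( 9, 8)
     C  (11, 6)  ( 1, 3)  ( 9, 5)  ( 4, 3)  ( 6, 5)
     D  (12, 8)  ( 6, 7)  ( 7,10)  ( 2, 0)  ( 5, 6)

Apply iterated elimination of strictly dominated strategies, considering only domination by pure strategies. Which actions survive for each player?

IESDS → P1:{A,C,D} P2:{P,R}

P1 drop B (A beats it: P:9>7 Q:3>2 R:9>0 S:9>6 T:12>9)
P2 drop Q (P beats it: A:6>4 C:6>3 D:8>7)
P2 drop S (P beats it: A:6>1 C:6>3 D:8>0)
P2 drop T (P beats it: A:6>2 C:6>5 D:8>6)
P1→{A,C,D} P2→{P,R}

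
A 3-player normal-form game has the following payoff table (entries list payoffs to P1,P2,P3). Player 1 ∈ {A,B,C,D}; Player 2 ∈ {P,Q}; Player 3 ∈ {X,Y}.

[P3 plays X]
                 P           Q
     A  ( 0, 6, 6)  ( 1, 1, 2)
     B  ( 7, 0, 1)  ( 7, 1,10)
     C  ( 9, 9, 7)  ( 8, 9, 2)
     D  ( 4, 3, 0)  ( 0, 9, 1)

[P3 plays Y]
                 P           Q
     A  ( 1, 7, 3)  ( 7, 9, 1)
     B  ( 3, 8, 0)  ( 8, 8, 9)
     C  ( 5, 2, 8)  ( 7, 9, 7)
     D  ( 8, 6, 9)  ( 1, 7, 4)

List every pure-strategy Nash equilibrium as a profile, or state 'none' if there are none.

(A,P,X): not NE [P1→C gives 9>0]
(A,P,Y): not NE [P1→D gives 8>1; P2→Q gives 9>7; P3→X gives 6>3]
(A,Q,X): not NE [P1→C gives 8>1; P2→P gives 6>1]
(A,Q,Y): not NE [P1→B gives 8>7; P3→X gives 2>1]
(B,P,X): not NE [P1→C gives 9>7; P2→Q gives 1>0]
(B,P,Y): not NE [P1→D gives 8>3; P3→X gives 1>0]
(B,Q,X): not NE [P1→C gives 8>7]
(B,Q,Y): not NE [P3→X gives 10>9]
(C,P,X): not NE [P3→Y gives 8>7]
(C,P,Y): not NE [P1→D gives 8>5; P2→Q gives 9>2]
(C,Q,X): not NE [P3→Y gives 7>2]
(C,Q,Y): not NE [P1→B gives 8>7]
(D,P,X): not NE [P1→C gives 9>4; P2→Q gives 9>3; P3→Y gives 9>0]
(D,P,Y): not NE [P2→Q gives 7>6]
(D,Q,X): not NE [P1→C gives 8>0; P3→Y gives 4>1]
(D,Q,Y): not NE [P1→B gives 8>1]

Equilibria: none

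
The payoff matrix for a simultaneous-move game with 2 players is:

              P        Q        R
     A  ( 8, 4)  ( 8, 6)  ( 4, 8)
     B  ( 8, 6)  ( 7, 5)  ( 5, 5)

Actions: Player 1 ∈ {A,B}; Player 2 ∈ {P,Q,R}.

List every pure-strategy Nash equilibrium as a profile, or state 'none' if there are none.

(A,P): not NE [P2→R gives 8>4]
(A,Q): not NE [P2→R gives 8>6]
(A,R): not NE [P1→B gives 5>4]
(B,P): NE
(B,Q): not NE [P1→A gives 8>7; P2→P gives 6>5]
(B,R): not NE [P2→P gives 6>5]

NE set: (B,P)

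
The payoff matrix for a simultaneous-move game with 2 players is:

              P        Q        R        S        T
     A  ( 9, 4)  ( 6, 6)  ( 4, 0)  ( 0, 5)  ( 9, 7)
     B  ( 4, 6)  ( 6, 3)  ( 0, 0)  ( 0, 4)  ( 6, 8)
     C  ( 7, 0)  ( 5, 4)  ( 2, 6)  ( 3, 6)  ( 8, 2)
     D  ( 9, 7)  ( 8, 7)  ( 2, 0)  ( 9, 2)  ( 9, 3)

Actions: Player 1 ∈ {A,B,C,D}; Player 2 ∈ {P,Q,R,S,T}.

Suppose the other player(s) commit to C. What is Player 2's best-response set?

P2 best: {R,S}

u_2(P vs C) = 0
u_2(Q vs C) = 4
u_2(R vs C) = 6
u_2(S vs C) = 6
u_2(T vs C) = 2
max payoff 6 at {R,S}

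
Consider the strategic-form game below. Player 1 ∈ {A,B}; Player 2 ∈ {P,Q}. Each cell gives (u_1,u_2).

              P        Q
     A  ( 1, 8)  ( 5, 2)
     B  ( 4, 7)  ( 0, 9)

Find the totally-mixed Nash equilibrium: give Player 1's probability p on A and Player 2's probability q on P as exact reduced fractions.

P1 indiff ⇒ q·1+(1-q)·5 = q·4+(1-q)·0 ⇒ q(-3) = (1-q)(-5) ⇒ q = 5/8
P2 indiff ⇒ p·8+(1-p)·7 = p·2+(1-p)·9 ⇒ p(6) = (1-p)(2) ⇒ p = 1/4

p=1/4, q=5/8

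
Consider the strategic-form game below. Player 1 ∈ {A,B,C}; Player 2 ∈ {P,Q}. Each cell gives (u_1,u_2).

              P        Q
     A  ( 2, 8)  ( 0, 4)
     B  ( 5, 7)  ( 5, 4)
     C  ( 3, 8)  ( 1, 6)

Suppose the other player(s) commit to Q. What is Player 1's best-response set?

P1 best: {B}

u_1(A vs Q) = 0
u_1(B vs Q) = 5
u_1(C vs Q) = 1
max payoff 5 at {B}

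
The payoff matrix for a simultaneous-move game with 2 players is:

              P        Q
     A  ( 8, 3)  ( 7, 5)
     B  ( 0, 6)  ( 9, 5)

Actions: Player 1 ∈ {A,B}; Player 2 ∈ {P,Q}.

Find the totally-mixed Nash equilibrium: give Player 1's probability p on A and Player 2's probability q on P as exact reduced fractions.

P1 indiff ⇒ q·8+(1-q)·7 = q·0+(1-q)·9 ⇒ q(8) = (1-q)(2) ⇒ q = 1/5
P2 indiff ⇒ p·3+(1-p)·6 = p·5+(1-p)·5 ⇒ p(-2) = (1-p)(-1) ⇒ p = 1/3

(p,q) = (1/3, 1/5)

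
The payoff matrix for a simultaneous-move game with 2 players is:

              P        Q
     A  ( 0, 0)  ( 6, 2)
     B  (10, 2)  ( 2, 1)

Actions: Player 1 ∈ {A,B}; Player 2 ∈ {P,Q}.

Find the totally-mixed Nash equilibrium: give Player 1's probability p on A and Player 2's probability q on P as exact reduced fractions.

P1 indiff ⇒ q·0+(1-q)·6 = q·10+(1-q)·2 ⇒ q(-10) = (1-q)(-4) ⇒ q = 2/7
P2 indiff ⇒ p·0+(1-p)·2 = p·2+(1-p)·1 ⇒ p(-2) = (1-p)(-1) ⇒ p = 1/3

p=1/3, q=2/7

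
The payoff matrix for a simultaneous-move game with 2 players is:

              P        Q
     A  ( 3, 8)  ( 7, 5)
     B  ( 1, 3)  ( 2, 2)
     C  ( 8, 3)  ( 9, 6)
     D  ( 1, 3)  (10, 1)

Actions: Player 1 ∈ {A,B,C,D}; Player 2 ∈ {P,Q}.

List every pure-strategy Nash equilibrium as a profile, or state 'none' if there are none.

PSNE: ∅

(A,P): not NE [P1→C gives 8>3]
(A,Q): not NE [P1→D gives 10>7; P2→P gives 8>5]
(B,P): not NE [P1→C gives 8>1]
(B,Q): not NE [P1→D gives 10>2; P2→P gives 3>2]
(C,P): not NE [P2→Q gives 6>3]
(C,Q): not NE [P1→D gives 10>9]
(D,P): not NE [P1→C gives 8>1]
(D,Q): not NE [P2→P gives 3>1]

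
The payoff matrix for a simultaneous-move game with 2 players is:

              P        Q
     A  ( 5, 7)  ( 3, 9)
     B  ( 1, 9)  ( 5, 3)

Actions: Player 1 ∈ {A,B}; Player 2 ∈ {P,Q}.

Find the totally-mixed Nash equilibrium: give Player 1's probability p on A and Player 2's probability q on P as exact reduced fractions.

(p,q) = (3/4, 1/3)

P1 indiff ⇒ q·5+(1-q)·3 = q·1+(1-q)·5 ⇒ q(4) = (1-q)(2) ⇒ q = 1/3
P2 indiff ⇒ p·7+(1-p)·9 = p·9+(1-p)·3 ⇒ p(-2) = (1-p)(-6) ⇒ p = 3/4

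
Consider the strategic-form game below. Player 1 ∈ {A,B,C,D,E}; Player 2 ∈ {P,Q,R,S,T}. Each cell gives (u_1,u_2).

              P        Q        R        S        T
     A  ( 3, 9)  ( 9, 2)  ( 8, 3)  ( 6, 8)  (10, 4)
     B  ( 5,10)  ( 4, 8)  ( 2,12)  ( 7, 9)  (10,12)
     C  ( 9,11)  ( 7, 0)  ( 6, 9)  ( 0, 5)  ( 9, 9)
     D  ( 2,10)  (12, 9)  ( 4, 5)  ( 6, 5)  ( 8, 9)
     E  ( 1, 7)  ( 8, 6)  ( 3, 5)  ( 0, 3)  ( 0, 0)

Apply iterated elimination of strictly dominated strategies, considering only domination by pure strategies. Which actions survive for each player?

P1 drop E (A beats it: P:3>1 Q:9>8 R:8>3 S:6>0 T:10>0)
P2 drop Q (P beats it: A:9>2 B:10>8 C:11>0 D:10>9)
P2 drop S (P beats it: A:9>8 B:10>9 C:11>5 D:10>5)
P1 drop D (A beats it: P:3>2 R:8>4 T:10>8)
P1→{A,B,C} P2→{P,R,T}

IESDS → P1:{A,B,C} P2:{P,R,T}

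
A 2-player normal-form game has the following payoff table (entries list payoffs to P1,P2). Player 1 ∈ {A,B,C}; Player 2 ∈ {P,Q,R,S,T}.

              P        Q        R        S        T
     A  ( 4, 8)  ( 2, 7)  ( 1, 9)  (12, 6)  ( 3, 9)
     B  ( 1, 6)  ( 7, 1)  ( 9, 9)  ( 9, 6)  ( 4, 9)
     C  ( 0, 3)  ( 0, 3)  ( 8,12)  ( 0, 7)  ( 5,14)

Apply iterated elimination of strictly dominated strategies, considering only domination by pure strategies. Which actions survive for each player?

P2 drop P (R beats it: A:9>8 B:9>6 C:12>3)
P2 drop Q (R beats it: A:9>7 B:9>1 C:12>3)
P2 drop S (R beats it: A:9>6 B:9>6 C:12>7)
P1 drop A (B beats it: R:9>1 T:4>3)
P1→{B,C} P2→{R,T}

IESDS → P1:{B,C} P2:{R,T}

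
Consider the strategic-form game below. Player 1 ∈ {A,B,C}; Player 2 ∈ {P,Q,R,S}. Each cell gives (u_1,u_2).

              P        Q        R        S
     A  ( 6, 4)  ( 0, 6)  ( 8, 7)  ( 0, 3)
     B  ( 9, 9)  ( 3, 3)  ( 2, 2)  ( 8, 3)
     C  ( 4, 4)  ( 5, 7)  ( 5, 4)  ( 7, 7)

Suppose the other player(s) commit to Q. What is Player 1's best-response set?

u_1(A vs Q) = 0
u_1(B vs Q) = 3
u_1(C vs Q) = 5
max payoff 5 at {C}

argmax u_1 = {C}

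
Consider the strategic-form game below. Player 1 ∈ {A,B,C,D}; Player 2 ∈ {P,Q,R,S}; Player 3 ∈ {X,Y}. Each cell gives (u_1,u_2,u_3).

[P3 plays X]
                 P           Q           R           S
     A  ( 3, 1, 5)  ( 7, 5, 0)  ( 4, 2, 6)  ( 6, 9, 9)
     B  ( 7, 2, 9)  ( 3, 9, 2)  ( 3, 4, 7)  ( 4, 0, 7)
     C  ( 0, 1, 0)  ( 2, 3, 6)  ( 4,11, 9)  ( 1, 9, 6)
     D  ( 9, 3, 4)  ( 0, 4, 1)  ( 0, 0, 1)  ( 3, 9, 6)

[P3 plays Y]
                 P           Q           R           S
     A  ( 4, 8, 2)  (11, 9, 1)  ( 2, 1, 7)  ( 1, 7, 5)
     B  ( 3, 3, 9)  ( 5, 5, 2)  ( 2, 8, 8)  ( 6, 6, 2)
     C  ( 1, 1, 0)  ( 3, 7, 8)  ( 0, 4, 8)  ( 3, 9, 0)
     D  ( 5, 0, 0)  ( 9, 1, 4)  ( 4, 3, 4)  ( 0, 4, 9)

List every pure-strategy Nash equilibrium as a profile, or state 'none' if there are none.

Nash profiles: (A,Q,Y), (A,S,X), (C,R,X)

(A,P,X): not NE [P1→D gives 9>3; P2→S gives 9>1]
(A,P,Y): not NE [P1→D gives 5>4; P2→Q gives 9>8; P3→X gives 5>2]
(A,Q,X): not NE [P2→S gives 9>5; P3→Y gives 1>0]
(A,Q,Y): NE
(A,R,X): not NE [P2→S gives 9>2; P3→Y gives 7>6]
(A,R,Y): not NE [P1→D gives 4>2; P2→Q gives 9>1]
(A,S,X): NE
(A,S,Y): not NE [P1→B gives 6>1; P2→Q gives 9>7; P3→X gives 9>5]
(B,P,X): not NE [P1→D gives 9>7; P2→Q gives 9>2]
(B,P,Y): not NE [P1→D gives 5>3; P2→R gives 8>3]
(B,Q,X): not NE [P1→A gives 7>3]
(B,Q,Y): not NE [P1→A gives 11>5; P2→R gives 8>5]
(B,R,X): not NE [P1→C gives 4>3; P2→Q gives 9>4; P3→Y gives 8>7]
(B,R,Y): not NE [P1→D gives 4>2]
(B,S,X): not NE [P1→A gives 6>4; P2→Q gives 9>0]
(B,S,Y): not NE [P2→R gives 8>6; P3→X gives 7>2]
(C,P,X): not NE [P1→D gives 9>0; P2→R gives 11>1]
(C,P,Y): not NE [P1→D gives 5>1; P2→S gives 9>1]
(C,Q,X): not NE [P1→A gives 7>2; P2→R gives 11>3; P3→Y gives 8>6]
(C,Q,Y): not NE [P1→A gives 11>3; P2→S gives 9>7]
(C,R,X): NE
(C,R,Y): not NE [P1→D gives 4>0; P2→S gives 9>4; P3→X gives 9>8]
(C,S,X): not NE [P1→A gives 6>1; P2→R gives 11>9]
(C,S,Y): not NE [P1→B gives 6>3; P3→X gives 6>0]
(D,P,X): not NE [P2→S gives 9>3]
(D,P,Y): not NE [P2→S gives 4>0; P3→X gives 4>0]
(D,Q,X): not NE [P1→A gives 7>0; P2→S gives 9>4; P3→Y gives 4>1]
(D,Q,Y): not NE [P1→A gives 11>9; P2→S gives 4>1]
(D,R,X): not NE [P1→C gives 4>0; P2→S gives 9>0; P3→Y gives 4>1]
(D,R,Y): not NE [P2→S gives 4>3]
(D,S,X): not NE [P1→A gives 6>3; P3→Y gives 9>6]
(D,S,Y): not NE [P1→B gives 6>0]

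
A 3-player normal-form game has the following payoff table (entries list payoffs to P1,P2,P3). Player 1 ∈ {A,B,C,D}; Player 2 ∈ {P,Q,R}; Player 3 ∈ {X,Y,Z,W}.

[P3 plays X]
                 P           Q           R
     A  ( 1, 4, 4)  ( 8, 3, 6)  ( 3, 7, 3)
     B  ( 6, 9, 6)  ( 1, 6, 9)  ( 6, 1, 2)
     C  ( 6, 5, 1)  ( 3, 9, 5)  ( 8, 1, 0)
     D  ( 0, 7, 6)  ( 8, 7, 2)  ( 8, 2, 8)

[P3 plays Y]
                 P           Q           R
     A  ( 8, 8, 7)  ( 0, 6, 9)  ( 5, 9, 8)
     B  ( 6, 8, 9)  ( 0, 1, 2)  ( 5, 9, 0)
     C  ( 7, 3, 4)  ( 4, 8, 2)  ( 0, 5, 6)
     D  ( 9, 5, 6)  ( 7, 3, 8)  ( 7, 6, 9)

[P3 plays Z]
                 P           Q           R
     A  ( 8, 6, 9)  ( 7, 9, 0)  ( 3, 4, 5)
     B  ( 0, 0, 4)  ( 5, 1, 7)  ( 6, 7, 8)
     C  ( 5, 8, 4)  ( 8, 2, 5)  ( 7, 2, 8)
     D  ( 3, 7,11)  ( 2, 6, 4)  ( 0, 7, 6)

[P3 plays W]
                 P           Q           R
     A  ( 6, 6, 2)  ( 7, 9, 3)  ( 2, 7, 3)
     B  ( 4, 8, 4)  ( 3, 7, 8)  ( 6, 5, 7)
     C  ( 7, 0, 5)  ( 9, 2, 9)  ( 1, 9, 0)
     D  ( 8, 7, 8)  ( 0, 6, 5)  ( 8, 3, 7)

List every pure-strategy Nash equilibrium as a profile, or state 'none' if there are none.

(A,P,X): not NE [P1→C gives 6>1; P2→R gives 7>4; P3→Z gives 9>4]
(A,P,Y): not NE [P1→D gives 9>8; P2→R gives 9>8; P3→Z gives 9>7]
(A,P,Z): not NE [P2→Q gives 9>6]
(A,P,W): not NE [P1→D gives 8>6; P2→Q gives 9>6; P3→Z gives 9>2]
(A,Q,X): not NE [P2→R gives 7>3; P3→Y gives 9>6]
(A,Q,Y): not NE [P1→D gives 7>0; P2→R gives 9>6]
(A,Q,Z): not NE [P1→C gives 8>7; P3→Y gives 9>0]
(A,Q,W): not NE [P1→C gives 9>7; P3→Y gives 9>3]
(A,R,X): not NE [P1→D gives 8>3; P3→Y gives 8>3]
(A,R,Y): not NE [P1→D gives 7>5]
(A,R,Z): not NE [P1→C gives 7>3; P2→Q gives 9>4; P3→Y gives 8>5]
(A,R,W): not NE [P1→D gives 8>2; P2→Q gives 9>7; P3→Y gives 8>3]
(B,P,X): not NE [P3→Y gives 9>6]
(B,P,Y): not NE [P1→D gives 9>6; P2→R gives 9>8]
(B,P,Z): not NE [P1→A gives 8>0; P2→R gives 7>0; P3→Y gives 9>4]
(B,P,W): not NE [P1→D gives 8>4; P3→Y gives 9>4]
(B,Q,X): not NE [P1→D gives 8>1; P2→P gives 9>6]
(B,Q,Y): not NE [P1→D gives 7>0; P2→R gives 9>1; P3→X gives 9>2]
(B,Q,Z): not NE [P1→C gives 8>5; P2→R gives 7>1; P3→X gives 9>7]
(B,Q,W): not NE [P1→C gives 9>3; P2→P gives 8>7; P3→X gives 9>8]
(B,R,X): not NE [P1→D gives 8>6; P2→P gives 9>1; P3→Z gives 8>2]
(B,R,Y): not NE [P1→D gives 7>5; P3→Z gives 8>0]
(B,R,Z): not NE [P1→C gives 7>6]
(B,R,W): not NE [P1→D gives 8>6; P2→P gives 8>5; P3→Z gives 8>7]
(C,P,X): not NE [P2→Q gives 9>5; P3→W gives 5>1]
(C,P,Y): not NE [P1→D gives 9>7; P2→Q gives 8>3; P3→W gives 5>4]
(C,P,Z): not NE [P1→A gives 8>5; P3→W gives 5>4]
(C,P,W): not NE [P1→D gives 8>7; P2→R gives 9>0]
(C,Q,X): not NE [P1→D gives 8>3; P3→W gives 9>5]
(C,Q,Y): not NE [P1→D gives 7>4; P3→W gives 9>2]
(C,Q,Z): not NE [P2→P gives 8>2; P3→W gives 9>5]
(C,Q,W): not NE [P2→R gives 9>2]
(C,R,X): not NE [P2→Q gives 9>1; P3→Z gives 8>0]
(C,R,Y): not NE [P1→D gives 7>0; P2→Q gives 8>5; P3→Z gives 8>6]
(C,R,Z): not NE [P2→P gives 8>2]
(C,R,W): not NE [P1→D gives 8>1; P3→Z gives 8>0]
(D,P,X): not NE [P1→C gives 6>0; P3→Z gives 11>6]
(D,P,Y): not NE [P2→R gives 6>5; P3→Z gives 11>6]
(D,P,Z): not NE [P1→A gives 8>3]
(D,P,W): not NE [P3→Z gives 11>8]
(D,Q,X): not NE [P3→Y gives 8>2]
(D,Q,Y): not NE [P2→R gives 6>3]
(D,Q,Z): not NE [P1→C gives 8>2; P2→R gives 7>6; P3→Y gives 8>4]
(D,Q,W): not NE [P1→C gives 9>0; P2→P gives 7>6; P3→Y gives 8>5]
(D,R,X): not NE [P2→Q gives 7>2; P3→Y gives 9>8]
(D,R,Y): NE
(D,R,Z): not NE [P1→C gives 7>0; P3→Y gives 9>6]
(D,R,W): not NE [P2→P gives 7>3; P3→Y gives 9>7]

PSNE = {(D,R,Y)}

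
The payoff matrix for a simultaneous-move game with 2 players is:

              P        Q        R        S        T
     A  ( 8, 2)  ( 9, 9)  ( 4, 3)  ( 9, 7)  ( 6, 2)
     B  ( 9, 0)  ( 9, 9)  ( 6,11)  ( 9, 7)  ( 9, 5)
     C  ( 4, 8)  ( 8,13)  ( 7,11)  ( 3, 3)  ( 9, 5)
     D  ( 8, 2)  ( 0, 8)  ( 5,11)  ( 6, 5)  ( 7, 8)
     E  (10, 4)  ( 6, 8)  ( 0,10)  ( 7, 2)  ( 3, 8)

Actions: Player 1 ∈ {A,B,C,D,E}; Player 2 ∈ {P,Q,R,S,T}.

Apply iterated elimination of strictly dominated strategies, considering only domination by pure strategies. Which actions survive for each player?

Survivors P1:{A,B,C} P2:{Q,R}

P1 drop D (B beats it: P:9>8 Q:9>0 R:6>5 S:9>6 T:9>7)
P2 drop P (Q beats it: A:9>2 B:9>0 C:13>8 E:8>4)
P1 drop E (A beats it: Q:9>6 R:4>0 S:9>7 T:6>3)
P2 drop S (Q beats it: A:9>7 B:9>7 C:13>3)
P2 drop T (Q beats it: A:9>2 B:9>5 C:13>5)
P1→{A,B,C} P2→{Q,R}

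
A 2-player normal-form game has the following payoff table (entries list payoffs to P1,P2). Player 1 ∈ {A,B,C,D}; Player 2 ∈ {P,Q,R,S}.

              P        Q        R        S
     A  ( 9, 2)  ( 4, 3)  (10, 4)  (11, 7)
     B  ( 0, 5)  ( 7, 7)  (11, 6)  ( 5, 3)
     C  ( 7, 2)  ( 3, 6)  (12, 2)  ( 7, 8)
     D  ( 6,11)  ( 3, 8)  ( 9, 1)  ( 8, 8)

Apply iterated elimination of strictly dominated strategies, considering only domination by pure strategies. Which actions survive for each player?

Remaining: P1:{A,B,C} P2:{Q,R,S}

P1 drop D (A beats it: P:9>6 Q:4>3 R:10>9 S:11>8)
P2 drop P (Q beats it: A:3>2 B:7>5 C:6>2)
P1→{A,B,C} P2→{Q,R,S}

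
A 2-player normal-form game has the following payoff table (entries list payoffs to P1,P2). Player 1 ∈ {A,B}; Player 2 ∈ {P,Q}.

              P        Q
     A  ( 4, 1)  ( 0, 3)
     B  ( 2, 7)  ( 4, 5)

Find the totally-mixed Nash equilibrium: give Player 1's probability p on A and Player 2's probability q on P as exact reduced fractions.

P1 indiff ⇒ q·4+(1-q)·0 = q·2+(1-q)·4 ⇒ q(2) = (1-q)(4) ⇒ q = 2/3
P2 indiff ⇒ p·1+(1-p)·7 = p·3+(1-p)·5 ⇒ p(-2) = (1-p)(-2) ⇒ p = 1/2

P1 mixes 1/2 on A; P2 mixes 2/3 on P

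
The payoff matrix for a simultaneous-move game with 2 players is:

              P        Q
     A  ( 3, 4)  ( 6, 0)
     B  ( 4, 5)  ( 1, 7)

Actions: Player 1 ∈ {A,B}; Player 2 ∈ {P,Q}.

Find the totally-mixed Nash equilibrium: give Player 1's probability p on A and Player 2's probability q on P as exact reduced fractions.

P1 indiff ⇒ q·3+(1-q)·6 = q·4+(1-q)·1 ⇒ q(-1) = (1-q)(-5) ⇒ q = 5/6
P2 indiff ⇒ p·4+(1-p)·5 = p·0+(1-p)·7 ⇒ p(4) = (1-p)(2) ⇒ p = 1/3

(p,q) = (1/3, 5/6)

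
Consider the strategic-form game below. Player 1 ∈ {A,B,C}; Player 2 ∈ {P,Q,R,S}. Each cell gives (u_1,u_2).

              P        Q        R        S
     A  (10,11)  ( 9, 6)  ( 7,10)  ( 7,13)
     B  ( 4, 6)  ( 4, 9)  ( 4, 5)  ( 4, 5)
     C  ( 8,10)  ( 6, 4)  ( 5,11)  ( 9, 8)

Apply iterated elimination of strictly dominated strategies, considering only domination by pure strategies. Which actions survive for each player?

Remaining: P1:{A,C} P2:{P,R,S}

P1 drop B (A beats it: P:10>4 Q:9>4 R:7>4 S:7>4)
P2 drop Q (P beats it: A:11>6 C:10>4)
P1→{A,C} P2→{P,R,S}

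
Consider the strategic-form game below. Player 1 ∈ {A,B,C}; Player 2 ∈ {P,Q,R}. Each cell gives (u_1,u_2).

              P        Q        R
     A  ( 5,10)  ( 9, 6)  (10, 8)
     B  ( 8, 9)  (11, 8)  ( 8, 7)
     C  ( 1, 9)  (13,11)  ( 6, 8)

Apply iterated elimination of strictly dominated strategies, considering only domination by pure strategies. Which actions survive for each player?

P2 drop R (P beats it: A:10>8 B:9>7 C:9>8)
P1 drop A (B beats it: P:8>5 Q:11>9)
P1→{B,C} P2→{P,Q}

Survivors P1:{B,C} P2:{P,Q}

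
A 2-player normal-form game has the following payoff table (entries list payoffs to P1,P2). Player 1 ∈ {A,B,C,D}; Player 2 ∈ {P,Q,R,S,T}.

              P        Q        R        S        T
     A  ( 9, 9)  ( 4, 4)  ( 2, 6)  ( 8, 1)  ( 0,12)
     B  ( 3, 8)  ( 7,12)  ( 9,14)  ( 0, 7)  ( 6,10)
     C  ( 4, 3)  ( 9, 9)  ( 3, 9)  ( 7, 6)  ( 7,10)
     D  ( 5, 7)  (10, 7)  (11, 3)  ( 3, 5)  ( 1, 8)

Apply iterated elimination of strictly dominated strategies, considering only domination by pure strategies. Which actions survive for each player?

IESDS → P1:{B,C,D} P2:{Q,R,T}

P2 drop P (T beats it: A:12>9 B:10>8 C:10>3 D:8>7)
P2 drop S (Q beats it: A:4>1 B:12>7 C:9>6 D:7>5)
P1 drop A (B beats it: Q:7>4 R:9>2 T:6>0)
P1→{B,C,D} P2→{Q,R,T}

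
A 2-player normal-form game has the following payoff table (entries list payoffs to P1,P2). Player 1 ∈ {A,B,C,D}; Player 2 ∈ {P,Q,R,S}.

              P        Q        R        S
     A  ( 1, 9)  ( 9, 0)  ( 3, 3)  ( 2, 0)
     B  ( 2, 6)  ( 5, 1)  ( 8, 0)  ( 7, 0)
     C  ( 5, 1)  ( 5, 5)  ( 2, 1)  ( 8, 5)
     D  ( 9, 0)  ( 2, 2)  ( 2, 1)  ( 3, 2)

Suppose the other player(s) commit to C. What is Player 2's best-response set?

u_2(P vs C) = 1
u_2(Q vs C) = 5
u_2(R vs C) = 1
u_2(S vs C) = 5
max payoff 5 at {Q,S}

BR_2 = {Q,S}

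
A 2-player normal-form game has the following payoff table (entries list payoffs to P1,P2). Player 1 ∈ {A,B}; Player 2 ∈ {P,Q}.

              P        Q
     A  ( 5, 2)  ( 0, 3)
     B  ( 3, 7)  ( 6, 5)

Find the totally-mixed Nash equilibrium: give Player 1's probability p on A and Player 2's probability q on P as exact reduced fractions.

P1 indiff ⇒ q·5+(1-q)·0 = q·3+(1-q)·6 ⇒ q(2) = (1-q)(6) ⇒ q = 3/4
P2 indiff ⇒ p·2+(1-p)·7 = p·3+(1-p)·5 ⇒ p(-1) = (1-p)(-2) ⇒ p = 2/3

P1 mixes 2/3 on A; P2 mixes 3/4 on P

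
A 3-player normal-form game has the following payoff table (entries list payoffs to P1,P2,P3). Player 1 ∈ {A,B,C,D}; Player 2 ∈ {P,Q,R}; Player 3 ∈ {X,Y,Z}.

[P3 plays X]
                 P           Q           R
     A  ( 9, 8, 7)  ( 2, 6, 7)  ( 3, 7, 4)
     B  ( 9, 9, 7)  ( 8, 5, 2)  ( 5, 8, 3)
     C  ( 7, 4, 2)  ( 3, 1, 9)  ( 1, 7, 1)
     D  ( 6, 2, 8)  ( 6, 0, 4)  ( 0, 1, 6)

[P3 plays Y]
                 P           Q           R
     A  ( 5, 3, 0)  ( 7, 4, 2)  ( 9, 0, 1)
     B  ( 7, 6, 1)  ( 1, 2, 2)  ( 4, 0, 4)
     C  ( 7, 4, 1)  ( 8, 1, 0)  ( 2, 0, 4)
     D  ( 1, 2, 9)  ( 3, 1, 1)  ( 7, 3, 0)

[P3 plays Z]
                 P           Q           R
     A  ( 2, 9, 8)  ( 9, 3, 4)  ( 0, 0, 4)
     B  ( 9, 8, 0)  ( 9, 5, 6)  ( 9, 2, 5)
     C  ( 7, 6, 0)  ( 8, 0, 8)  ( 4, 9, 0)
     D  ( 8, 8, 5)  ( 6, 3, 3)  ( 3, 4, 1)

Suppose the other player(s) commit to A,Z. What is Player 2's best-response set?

u_2(P vs A,Z) = 9
u_2(Q vs A,Z) = 3
u_2(R vs A,Z) = 0
max payoff 9 at {P}

BR_2 = {P}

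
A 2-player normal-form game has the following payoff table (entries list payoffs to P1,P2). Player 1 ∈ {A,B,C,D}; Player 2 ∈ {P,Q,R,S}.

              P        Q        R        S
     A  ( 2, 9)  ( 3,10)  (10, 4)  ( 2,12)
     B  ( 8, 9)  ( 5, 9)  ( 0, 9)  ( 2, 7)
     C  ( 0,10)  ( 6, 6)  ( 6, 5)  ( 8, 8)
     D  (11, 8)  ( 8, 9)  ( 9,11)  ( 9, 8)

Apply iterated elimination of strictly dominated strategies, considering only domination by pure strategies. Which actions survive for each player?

Remaining: P1:{A,D} P2:{Q,R,S}

P1 drop B (D beats it: P:11>8 Q:8>5 R:9>0 S:9>2)
P1 drop C (D beats it: P:11>0 Q:8>6 R:9>6 S:9>8)
P2 drop P (Q beats it: A:10>9 D:9>8)
P1→{A,D} P2→{Q,R,S}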